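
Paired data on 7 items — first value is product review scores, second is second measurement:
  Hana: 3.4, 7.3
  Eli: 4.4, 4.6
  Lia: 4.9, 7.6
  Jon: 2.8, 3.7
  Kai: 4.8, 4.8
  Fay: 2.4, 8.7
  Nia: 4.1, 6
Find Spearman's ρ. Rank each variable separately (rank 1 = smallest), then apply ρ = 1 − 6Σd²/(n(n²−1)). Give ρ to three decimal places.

Ranks of variable 1: 3, 5, 7, 2, 6, 1, 4
Ranks of variable 2: 5, 2, 6, 1, 3, 7, 4
d = r₁ − r₂: -2, 3, 1, 1, 3, -6, 0
d²: 4, 9, 1, 1, 9, 36, 0; Σd² = 60
ρ = 1 − 6·60/(7·48) = 1 − 360/336 = -0.071

-0.071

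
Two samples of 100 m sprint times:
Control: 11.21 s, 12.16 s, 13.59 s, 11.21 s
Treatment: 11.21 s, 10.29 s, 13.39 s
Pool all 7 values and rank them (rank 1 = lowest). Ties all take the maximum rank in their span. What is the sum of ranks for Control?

Sorted (ascending): 10.29, 11.21, 11.21, 11.21, 12.16, 13.39, 13.59
The 3 values of 11.21 occupy positions 2–4 → each gets rank 4.
Control values → pooled ranks: 11.21→4, 12.16→5, 13.59→7, 11.21→4
Rank sum = 4 + 5 + 7 + 4 = 20

20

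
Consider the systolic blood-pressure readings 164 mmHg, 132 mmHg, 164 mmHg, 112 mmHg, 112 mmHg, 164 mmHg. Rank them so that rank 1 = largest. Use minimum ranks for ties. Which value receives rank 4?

Sorted (descending): 164, 164, 164, 132, 112, 112
The 3 values of 164 occupy positions 1–3 → each gets rank 1.
The 2 values of 112 occupy positions 5–6 → each gets rank 5.
Rank 4 → value 132.

132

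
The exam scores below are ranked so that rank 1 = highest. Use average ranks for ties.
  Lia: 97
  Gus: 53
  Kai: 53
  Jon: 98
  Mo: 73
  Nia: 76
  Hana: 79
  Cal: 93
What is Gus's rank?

7.5

Sorted (descending): 98, 97, 93, 79, 76, 73, 53, 53
The 2 values of 53 occupy positions 7–8 → average rank (7+8)/2 = 7.5.
Gus has value 53 → rank 7.5.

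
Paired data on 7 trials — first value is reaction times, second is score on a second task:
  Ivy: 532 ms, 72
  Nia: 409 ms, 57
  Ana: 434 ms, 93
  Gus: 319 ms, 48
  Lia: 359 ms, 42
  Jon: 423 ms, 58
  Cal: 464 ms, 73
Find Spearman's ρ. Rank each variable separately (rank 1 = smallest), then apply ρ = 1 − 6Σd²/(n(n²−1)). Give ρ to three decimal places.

0.821

Ranks of variable 1: 7, 3, 5, 1, 2, 4, 6
Ranks of variable 2: 5, 3, 7, 2, 1, 4, 6
d = r₁ − r₂: 2, 0, -2, -1, 1, 0, 0
d²: 4, 0, 4, 1, 1, 0, 0; Σd² = 10
ρ = 1 − 6·10/(7·48) = 1 − 60/336 = 0.821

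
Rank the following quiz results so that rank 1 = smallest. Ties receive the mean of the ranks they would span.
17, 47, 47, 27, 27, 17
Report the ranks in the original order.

1.5, 5.5, 5.5, 3.5, 3.5, 1.5

Sorted (ascending): 17, 17, 27, 27, 47, 47
The 2 values of 17 occupy positions 1–2 → average rank (1+2)/2 = 1.5.
The 2 values of 27 occupy positions 3–4 → average rank (3+4)/2 = 3.5.
The 2 values of 47 occupy positions 5–6 → average rank (5+6)/2 = 5.5.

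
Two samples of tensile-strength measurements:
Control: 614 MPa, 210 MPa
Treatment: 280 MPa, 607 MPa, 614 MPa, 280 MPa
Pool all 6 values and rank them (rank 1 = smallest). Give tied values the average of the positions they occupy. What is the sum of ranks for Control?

Sorted (ascending): 210, 280, 280, 607, 614, 614
The 2 values of 280 occupy positions 2–3 → average rank (2+3)/2 = 2.5.
The 2 values of 614 occupy positions 5–6 → average rank (5+6)/2 = 5.5.
Control values → pooled ranks: 614→5.5, 210→1
Rank sum = 5.5 + 1 = 6.5

6.5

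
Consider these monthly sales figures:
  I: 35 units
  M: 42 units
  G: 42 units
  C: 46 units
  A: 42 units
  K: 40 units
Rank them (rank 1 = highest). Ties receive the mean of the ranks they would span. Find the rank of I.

Sorted (descending): 46, 42, 42, 42, 40, 35
The 3 values of 42 occupy positions 2–4 → average rank 3.
I has value 35 units → rank 6.

6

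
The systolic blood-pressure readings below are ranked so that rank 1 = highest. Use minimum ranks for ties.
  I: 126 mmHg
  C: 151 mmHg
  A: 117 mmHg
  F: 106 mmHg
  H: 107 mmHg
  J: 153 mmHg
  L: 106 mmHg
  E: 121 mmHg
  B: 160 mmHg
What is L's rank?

8

Sorted (descending): 160, 153, 151, 126, 121, 117, 107, 106, 106
The 2 values of 106 occupy positions 8–9 → each gets rank 8.
L has value 106 mmHg → rank 8.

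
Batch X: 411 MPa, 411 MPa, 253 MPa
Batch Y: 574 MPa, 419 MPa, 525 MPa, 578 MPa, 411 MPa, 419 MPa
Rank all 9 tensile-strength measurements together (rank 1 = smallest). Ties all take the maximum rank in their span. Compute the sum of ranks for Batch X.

Sorted (ascending): 253, 411, 411, 411, 419, 419, 525, 574, 578
The 3 values of 411 occupy positions 2–4 → each gets rank 4.
The 2 values of 419 occupy positions 5–6 → each gets rank 6.
Batch X values → pooled ranks: 411→4, 411→4, 253→1
Rank sum = 4 + 4 + 1 = 9

9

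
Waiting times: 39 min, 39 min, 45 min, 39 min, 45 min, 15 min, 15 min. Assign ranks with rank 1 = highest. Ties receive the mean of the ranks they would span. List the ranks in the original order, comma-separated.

Sorted (descending): 45, 45, 39, 39, 39, 15, 15
The 2 values of 45 occupy positions 1–2 → average rank (1+2)/2 = 1.5.
The 3 values of 39 occupy positions 3–5 → average rank 4.
The 2 values of 15 occupy positions 6–7 → average rank (6+7)/2 = 6.5.

4, 4, 1.5, 4, 1.5, 6.5, 6.5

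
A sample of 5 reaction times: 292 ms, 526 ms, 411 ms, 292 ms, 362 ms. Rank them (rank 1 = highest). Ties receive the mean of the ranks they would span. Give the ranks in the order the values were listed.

4.5, 1, 2, 4.5, 3

Sorted (descending): 526, 411, 362, 292, 292
The 2 values of 292 occupy positions 4–5 → average rank (4+5)/2 = 4.5.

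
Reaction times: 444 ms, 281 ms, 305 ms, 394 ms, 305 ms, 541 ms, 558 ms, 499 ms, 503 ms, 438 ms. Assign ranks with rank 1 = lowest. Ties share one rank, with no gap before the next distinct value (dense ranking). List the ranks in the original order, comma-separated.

5, 1, 2, 3, 2, 8, 9, 6, 7, 4

Sorted (ascending): 281, 305, 305, 394, 438, 444, 499, 503, 541, 558
The 2 values of 305 share dense rank 2.
Remaining distinct values take the next consecutive integers.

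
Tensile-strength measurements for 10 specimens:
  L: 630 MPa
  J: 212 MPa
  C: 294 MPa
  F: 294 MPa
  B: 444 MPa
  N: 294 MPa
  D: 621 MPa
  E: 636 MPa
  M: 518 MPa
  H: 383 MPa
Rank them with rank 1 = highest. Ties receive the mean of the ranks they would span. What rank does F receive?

8

Sorted (descending): 636, 630, 621, 518, 444, 383, 294, 294, 294, 212
The 3 values of 294 occupy positions 7–9 → average rank 8.
F has value 294 MPa → rank 8.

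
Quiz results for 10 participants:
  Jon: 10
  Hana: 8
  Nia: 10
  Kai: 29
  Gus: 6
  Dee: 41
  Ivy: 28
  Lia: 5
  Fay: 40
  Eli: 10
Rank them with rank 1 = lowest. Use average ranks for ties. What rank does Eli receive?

5

Sorted (ascending): 5, 6, 8, 10, 10, 10, 28, 29, 40, 41
The 3 values of 10 occupy positions 4–6 → average rank 5.
Eli has value 10 → rank 5.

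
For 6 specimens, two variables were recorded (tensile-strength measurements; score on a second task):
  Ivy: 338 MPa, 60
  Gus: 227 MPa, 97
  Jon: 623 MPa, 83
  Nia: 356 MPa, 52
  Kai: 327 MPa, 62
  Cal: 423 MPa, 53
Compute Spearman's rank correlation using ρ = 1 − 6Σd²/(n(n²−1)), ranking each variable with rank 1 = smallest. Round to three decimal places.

Ranks of variable 1: 3, 1, 6, 4, 2, 5
Ranks of variable 2: 3, 6, 5, 1, 4, 2
d = r₁ − r₂: 0, -5, 1, 3, -2, 3
d²: 0, 25, 1, 9, 4, 9; Σd² = 48
ρ = 1 − 6·48/(6·35) = 1 − 288/210 = -0.371

-0.371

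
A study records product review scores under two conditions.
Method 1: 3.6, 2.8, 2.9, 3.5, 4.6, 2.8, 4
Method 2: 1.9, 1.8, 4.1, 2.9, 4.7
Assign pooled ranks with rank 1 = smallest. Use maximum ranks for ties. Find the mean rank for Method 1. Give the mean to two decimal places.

7.00

Sorted (ascending): 1.8, 1.9, 2.8, 2.8, 2.9, 2.9, 3.5, 3.6, 4, 4.1, 4.6, 4.7
The 2 values of 2.8 occupy positions 3–4 → each gets rank 4.
The 2 values of 2.9 occupy positions 5–6 → each gets rank 6.
Method 1 values → pooled ranks: 3.6→8, 2.8→4, 2.9→6, 3.5→7, 4.6→11, 2.8→4, 4→9
Mean rank = (8 + 4 + 6 + 7 + 11 + 4 + 9) / 7 = 7.00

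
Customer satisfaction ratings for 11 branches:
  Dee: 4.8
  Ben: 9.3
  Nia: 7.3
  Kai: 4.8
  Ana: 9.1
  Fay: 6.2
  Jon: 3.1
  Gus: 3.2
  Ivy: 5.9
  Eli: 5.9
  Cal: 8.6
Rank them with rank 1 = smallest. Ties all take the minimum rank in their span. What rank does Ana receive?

Sorted (ascending): 3.1, 3.2, 4.8, 4.8, 5.9, 5.9, 6.2, 7.3, 8.6, 9.1, 9.3
The 2 values of 4.8 occupy positions 3–4 → each gets rank 3.
The 2 values of 5.9 occupy positions 5–6 → each gets rank 5.
Ana has value 9.1 → rank 10.

10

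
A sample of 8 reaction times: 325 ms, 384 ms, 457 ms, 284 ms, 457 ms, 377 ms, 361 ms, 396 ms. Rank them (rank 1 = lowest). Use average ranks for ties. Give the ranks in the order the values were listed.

Sorted (ascending): 284, 325, 361, 377, 384, 396, 457, 457
The 2 values of 457 occupy positions 7–8 → average rank (7+8)/2 = 7.5.

2, 5, 7.5, 1, 7.5, 4, 3, 6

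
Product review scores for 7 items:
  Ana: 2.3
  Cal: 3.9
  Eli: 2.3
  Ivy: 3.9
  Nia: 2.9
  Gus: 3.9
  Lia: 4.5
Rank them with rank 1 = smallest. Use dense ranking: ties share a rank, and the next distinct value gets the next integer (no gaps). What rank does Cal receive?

3

Sorted (ascending): 2.3, 2.3, 2.9, 3.9, 3.9, 3.9, 4.5
The 2 values of 2.3 share dense rank 1.
The 3 values of 3.9 share dense rank 3.
Remaining distinct values take the next consecutive integers.
Cal has value 3.9 → rank 3.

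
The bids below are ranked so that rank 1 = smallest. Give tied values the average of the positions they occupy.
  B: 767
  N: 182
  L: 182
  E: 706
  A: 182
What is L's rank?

2

Sorted (ascending): 182, 182, 182, 706, 767
The 3 values of 182 occupy positions 1–3 → average rank 2.
L has value 182 → rank 2.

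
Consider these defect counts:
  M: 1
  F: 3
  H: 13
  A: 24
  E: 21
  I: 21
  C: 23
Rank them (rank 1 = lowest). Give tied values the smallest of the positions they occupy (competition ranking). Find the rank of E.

4

Sorted (ascending): 1, 3, 13, 21, 21, 23, 24
The 2 values of 21 occupy positions 4–5 → each gets rank 4.
E has value 21 → rank 4.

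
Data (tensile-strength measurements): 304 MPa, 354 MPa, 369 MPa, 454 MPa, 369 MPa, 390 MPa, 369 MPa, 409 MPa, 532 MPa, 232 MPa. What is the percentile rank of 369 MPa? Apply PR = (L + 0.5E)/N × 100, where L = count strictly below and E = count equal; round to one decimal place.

45.0

N = 10.
Strictly below 369: 3. Equal to 369: 3.
PR = (3 + 0.5·3)/10 × 100 = 45.0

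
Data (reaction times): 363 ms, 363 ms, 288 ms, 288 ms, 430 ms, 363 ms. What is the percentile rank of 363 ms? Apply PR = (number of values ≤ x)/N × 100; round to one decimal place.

83.3

N = 6.
Strictly below 363: 2. Equal to 363: 3.
PR = 5/6 × 100 = 83.3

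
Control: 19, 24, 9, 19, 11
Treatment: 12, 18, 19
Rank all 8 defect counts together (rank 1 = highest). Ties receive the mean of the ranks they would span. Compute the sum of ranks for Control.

22

Sorted (descending): 24, 19, 19, 19, 18, 12, 11, 9
The 3 values of 19 occupy positions 2–4 → average rank 3.
Control values → pooled ranks: 19→3, 24→1, 9→8, 19→3, 11→7
Rank sum = 3 + 1 + 8 + 3 + 7 = 22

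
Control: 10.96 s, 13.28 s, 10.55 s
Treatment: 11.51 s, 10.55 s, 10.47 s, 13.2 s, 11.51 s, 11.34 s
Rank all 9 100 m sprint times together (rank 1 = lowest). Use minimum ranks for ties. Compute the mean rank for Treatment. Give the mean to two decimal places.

4.67

Sorted (ascending): 10.47, 10.55, 10.55, 10.96, 11.34, 11.51, 11.51, 13.2, 13.28
The 2 values of 10.55 occupy positions 2–3 → each gets rank 2.
The 2 values of 11.51 occupy positions 6–7 → each gets rank 6.
Treatment values → pooled ranks: 11.51→6, 10.55→2, 10.47→1, 13.2→8, 11.51→6, 11.34→5
Mean rank = (6 + 2 + 1 + 8 + 6 + 5) / 6 = 4.67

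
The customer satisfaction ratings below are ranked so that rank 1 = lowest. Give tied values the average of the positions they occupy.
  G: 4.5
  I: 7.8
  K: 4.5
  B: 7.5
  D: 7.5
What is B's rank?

3.5

Sorted (ascending): 4.5, 4.5, 7.5, 7.5, 7.8
The 2 values of 4.5 occupy positions 1–2 → average rank (1+2)/2 = 1.5.
The 2 values of 7.5 occupy positions 3–4 → average rank (3+4)/2 = 3.5.
B has value 7.5 → rank 3.5.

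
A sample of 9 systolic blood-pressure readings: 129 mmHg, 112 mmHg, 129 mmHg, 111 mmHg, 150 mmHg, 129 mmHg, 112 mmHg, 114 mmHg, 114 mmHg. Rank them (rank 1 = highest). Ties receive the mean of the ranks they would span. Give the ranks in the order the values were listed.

Sorted (descending): 150, 129, 129, 129, 114, 114, 112, 112, 111
The 3 values of 129 occupy positions 2–4 → average rank 3.
The 2 values of 114 occupy positions 5–6 → average rank (5+6)/2 = 5.5.
The 2 values of 112 occupy positions 7–8 → average rank (7+8)/2 = 7.5.

3, 7.5, 3, 9, 1, 3, 7.5, 5.5, 5.5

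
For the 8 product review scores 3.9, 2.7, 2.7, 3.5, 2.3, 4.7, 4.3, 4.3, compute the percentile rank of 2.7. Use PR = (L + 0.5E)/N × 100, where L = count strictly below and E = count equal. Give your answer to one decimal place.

25.0

N = 8.
Strictly below 2.7: 1. Equal to 2.7: 2.
PR = (1 + 0.5·2)/8 × 100 = 25.0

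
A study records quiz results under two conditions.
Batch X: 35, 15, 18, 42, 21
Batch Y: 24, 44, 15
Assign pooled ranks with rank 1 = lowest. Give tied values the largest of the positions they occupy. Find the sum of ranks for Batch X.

Sorted (ascending): 15, 15, 18, 21, 24, 35, 42, 44
The 2 values of 15 occupy positions 1–2 → each gets rank 2.
Batch X values → pooled ranks: 35→6, 15→2, 18→3, 42→7, 21→4
Rank sum = 6 + 2 + 3 + 7 + 4 = 22

22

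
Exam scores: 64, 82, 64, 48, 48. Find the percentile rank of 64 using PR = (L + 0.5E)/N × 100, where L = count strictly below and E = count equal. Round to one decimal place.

N = 5.
Strictly below 64: 2. Equal to 64: 2.
PR = (2 + 0.5·2)/5 × 100 = 60.0

60.0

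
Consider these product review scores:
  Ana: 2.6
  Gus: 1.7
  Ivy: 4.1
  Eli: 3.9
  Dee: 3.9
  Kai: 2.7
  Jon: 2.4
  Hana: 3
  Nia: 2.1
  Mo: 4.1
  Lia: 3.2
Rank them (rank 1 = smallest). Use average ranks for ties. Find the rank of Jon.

3

Sorted (ascending): 1.7, 2.1, 2.4, 2.6, 2.7, 3, 3.2, 3.9, 3.9, 4.1, 4.1
The 2 values of 3.9 occupy positions 8–9 → average rank (8+9)/2 = 8.5.
The 2 values of 4.1 occupy positions 10–11 → average rank (10+11)/2 = 10.5.
Jon has value 2.4 → rank 3.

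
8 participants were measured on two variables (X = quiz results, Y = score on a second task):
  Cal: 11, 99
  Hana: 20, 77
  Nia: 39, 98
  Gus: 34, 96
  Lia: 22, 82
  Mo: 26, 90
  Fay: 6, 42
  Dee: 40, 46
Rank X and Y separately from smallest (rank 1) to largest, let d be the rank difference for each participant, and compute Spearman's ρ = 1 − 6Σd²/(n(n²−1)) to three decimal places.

0.143

Ranks of variable 1: 2, 3, 7, 6, 4, 5, 1, 8
Ranks of variable 2: 8, 3, 7, 6, 4, 5, 1, 2
d = r₁ − r₂: -6, 0, 0, 0, 0, 0, 0, 6
d²: 36, 0, 0, 0, 0, 0, 0, 36; Σd² = 72
ρ = 1 − 6·72/(8·63) = 1 − 432/504 = 0.143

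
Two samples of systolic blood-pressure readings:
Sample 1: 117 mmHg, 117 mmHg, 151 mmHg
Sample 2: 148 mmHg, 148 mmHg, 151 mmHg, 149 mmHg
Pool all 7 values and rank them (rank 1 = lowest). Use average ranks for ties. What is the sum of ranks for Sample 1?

9.5

Sorted (ascending): 117, 117, 148, 148, 149, 151, 151
The 2 values of 117 occupy positions 1–2 → average rank (1+2)/2 = 1.5.
The 2 values of 148 occupy positions 3–4 → average rank (3+4)/2 = 3.5.
The 2 values of 151 occupy positions 6–7 → average rank (6+7)/2 = 6.5.
Sample 1 values → pooled ranks: 117→1.5, 117→1.5, 151→6.5
Rank sum = 1.5 + 1.5 + 6.5 = 9.5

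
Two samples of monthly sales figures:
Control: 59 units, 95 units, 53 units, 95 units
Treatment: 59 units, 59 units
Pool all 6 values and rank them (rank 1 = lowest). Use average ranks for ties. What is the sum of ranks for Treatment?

6

Sorted (ascending): 53, 59, 59, 59, 95, 95
The 3 values of 59 occupy positions 2–4 → average rank 3.
The 2 values of 95 occupy positions 5–6 → average rank (5+6)/2 = 5.5.
Treatment values → pooled ranks: 59→3, 59→3
Rank sum = 3 + 3 = 6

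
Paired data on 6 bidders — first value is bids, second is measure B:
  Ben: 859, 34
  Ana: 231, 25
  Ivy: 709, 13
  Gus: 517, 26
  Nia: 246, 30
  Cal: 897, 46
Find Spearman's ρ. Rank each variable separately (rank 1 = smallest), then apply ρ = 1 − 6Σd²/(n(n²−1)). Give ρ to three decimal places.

Ranks of variable 1: 5, 1, 4, 3, 2, 6
Ranks of variable 2: 5, 2, 1, 3, 4, 6
d = r₁ − r₂: 0, -1, 3, 0, -2, 0
d²: 0, 1, 9, 0, 4, 0; Σd² = 14
ρ = 1 − 6·14/(6·35) = 1 − 84/210 = 0.600

0.600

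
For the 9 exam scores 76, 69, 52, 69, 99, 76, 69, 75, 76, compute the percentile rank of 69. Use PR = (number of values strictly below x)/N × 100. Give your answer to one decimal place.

N = 9.
Strictly below 69: 1. Equal to 69: 3.
PR = 1/9 × 100 = 11.1

11.1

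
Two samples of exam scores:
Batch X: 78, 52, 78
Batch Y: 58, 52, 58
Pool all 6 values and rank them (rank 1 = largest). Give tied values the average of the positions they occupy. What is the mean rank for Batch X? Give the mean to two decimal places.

2.83

Sorted (descending): 78, 78, 58, 58, 52, 52
The 2 values of 78 occupy positions 1–2 → average rank (1+2)/2 = 1.5.
The 2 values of 58 occupy positions 3–4 → average rank (3+4)/2 = 3.5.
The 2 values of 52 occupy positions 5–6 → average rank (5+6)/2 = 5.5.
Batch X values → pooled ranks: 78→1.5, 52→5.5, 78→1.5
Mean rank = (1.5 + 5.5 + 1.5) / 3 = 2.83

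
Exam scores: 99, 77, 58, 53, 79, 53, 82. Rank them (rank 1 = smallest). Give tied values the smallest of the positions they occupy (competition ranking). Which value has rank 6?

Sorted (ascending): 53, 53, 58, 77, 79, 82, 99
The 2 values of 53 occupy positions 1–2 → each gets rank 1.
Rank 6 → value 82.

82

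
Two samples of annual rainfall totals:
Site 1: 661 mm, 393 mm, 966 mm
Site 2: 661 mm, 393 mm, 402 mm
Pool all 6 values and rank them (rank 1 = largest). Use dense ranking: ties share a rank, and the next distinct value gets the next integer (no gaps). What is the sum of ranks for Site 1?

Sorted (descending): 966, 661, 661, 402, 393, 393
The 2 values of 661 share dense rank 2.
The 2 values of 393 share dense rank 4.
Remaining distinct values take the next consecutive integers.
Site 1 values → pooled ranks: 661→2, 393→4, 966→1
Rank sum = 2 + 4 + 1 = 7

7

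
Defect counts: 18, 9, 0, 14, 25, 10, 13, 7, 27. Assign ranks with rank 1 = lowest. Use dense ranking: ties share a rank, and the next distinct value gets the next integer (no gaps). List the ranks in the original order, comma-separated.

7, 3, 1, 6, 8, 4, 5, 2, 9

Sorted (ascending): 0, 7, 9, 10, 13, 14, 18, 25, 27
No ties — each value takes its position as its rank.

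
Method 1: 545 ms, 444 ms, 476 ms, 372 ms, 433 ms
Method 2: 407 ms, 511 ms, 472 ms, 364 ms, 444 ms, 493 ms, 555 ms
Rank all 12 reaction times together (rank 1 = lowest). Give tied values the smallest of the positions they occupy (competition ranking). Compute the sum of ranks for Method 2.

47

Sorted (ascending): 364, 372, 407, 433, 444, 444, 472, 476, 493, 511, 545, 555
The 2 values of 444 occupy positions 5–6 → each gets rank 5.
Method 2 values → pooled ranks: 407→3, 511→10, 472→7, 364→1, 444→5, 493→9, 555→12
Rank sum = 3 + 10 + 7 + 1 + 5 + 9 + 12 = 47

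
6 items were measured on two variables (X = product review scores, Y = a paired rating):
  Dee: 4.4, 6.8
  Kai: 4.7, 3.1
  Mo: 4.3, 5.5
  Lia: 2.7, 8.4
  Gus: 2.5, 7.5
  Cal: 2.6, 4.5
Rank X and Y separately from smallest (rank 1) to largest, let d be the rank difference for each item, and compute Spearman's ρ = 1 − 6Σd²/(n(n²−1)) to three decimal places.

-0.486

Ranks of variable 1: 5, 6, 4, 3, 1, 2
Ranks of variable 2: 4, 1, 3, 6, 5, 2
d = r₁ − r₂: 1, 5, 1, -3, -4, 0
d²: 1, 25, 1, 9, 16, 0; Σd² = 52
ρ = 1 − 6·52/(6·35) = 1 − 312/210 = -0.486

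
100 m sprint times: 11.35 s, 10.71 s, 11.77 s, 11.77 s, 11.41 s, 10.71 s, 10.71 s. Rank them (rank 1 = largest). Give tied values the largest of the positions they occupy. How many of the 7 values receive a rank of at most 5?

4

Sorted (descending): 11.77, 11.77, 11.41, 11.35, 10.71, 10.71, 10.71
The 2 values of 11.77 occupy positions 1–2 → each gets rank 2.
The 3 values of 10.71 occupy positions 5–7 → each gets rank 7.
Ranks ≤ 5: {2, 2, 3, 4} → 4 values.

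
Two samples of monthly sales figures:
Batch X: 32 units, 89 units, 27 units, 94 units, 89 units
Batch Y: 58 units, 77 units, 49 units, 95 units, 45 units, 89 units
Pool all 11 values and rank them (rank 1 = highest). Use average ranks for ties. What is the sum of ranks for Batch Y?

35

Sorted (descending): 95, 94, 89, 89, 89, 77, 58, 49, 45, 32, 27
The 3 values of 89 occupy positions 3–5 → average rank 4.
Batch Y values → pooled ranks: 58→7, 77→6, 49→8, 95→1, 45→9, 89→4
Rank sum = 7 + 6 + 8 + 1 + 9 + 4 = 35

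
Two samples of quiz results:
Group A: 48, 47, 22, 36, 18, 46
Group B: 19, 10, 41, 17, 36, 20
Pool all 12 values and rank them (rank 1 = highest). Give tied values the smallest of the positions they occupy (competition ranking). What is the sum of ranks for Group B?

Sorted (descending): 48, 47, 46, 41, 36, 36, 22, 20, 19, 18, 17, 10
The 2 values of 36 occupy positions 5–6 → each gets rank 5.
Group B values → pooled ranks: 19→9, 10→12, 41→4, 17→11, 36→5, 20→8
Rank sum = 9 + 12 + 4 + 11 + 5 + 8 = 49

49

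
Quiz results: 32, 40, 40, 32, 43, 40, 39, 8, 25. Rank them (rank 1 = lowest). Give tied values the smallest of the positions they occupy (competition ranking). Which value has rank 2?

25

Sorted (ascending): 8, 25, 32, 32, 39, 40, 40, 40, 43
The 2 values of 32 occupy positions 3–4 → each gets rank 3.
The 3 values of 40 occupy positions 6–8 → each gets rank 6.
Rank 2 → value 25.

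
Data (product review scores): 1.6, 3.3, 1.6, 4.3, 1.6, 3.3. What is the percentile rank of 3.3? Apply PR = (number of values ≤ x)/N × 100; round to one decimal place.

N = 6.
Strictly below 3.3: 3. Equal to 3.3: 2.
PR = 5/6 × 100 = 83.3

83.3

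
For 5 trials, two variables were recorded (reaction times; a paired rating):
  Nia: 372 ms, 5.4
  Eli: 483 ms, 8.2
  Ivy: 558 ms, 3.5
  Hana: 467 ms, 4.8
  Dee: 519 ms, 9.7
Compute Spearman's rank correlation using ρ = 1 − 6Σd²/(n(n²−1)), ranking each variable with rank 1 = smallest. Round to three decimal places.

-0.100

Ranks of variable 1: 1, 3, 5, 2, 4
Ranks of variable 2: 3, 4, 1, 2, 5
d = r₁ − r₂: -2, -1, 4, 0, -1
d²: 4, 1, 16, 0, 1; Σd² = 22
ρ = 1 − 6·22/(5·24) = 1 − 132/120 = -0.100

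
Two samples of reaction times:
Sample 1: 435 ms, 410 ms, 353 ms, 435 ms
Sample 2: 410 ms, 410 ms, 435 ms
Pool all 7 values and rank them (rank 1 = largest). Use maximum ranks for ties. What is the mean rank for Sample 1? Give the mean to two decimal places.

4.75

Sorted (descending): 435, 435, 435, 410, 410, 410, 353
The 3 values of 435 occupy positions 1–3 → each gets rank 3.
The 3 values of 410 occupy positions 4–6 → each gets rank 6.
Sample 1 values → pooled ranks: 435→3, 410→6, 353→7, 435→3
Mean rank = (3 + 6 + 7 + 3) / 4 = 4.75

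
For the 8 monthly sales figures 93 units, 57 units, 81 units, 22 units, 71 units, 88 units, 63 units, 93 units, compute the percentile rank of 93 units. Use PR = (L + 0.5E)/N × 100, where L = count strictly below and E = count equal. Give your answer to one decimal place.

87.5

N = 8.
Strictly below 93: 6. Equal to 93: 2.
PR = (6 + 0.5·2)/8 × 100 = 87.5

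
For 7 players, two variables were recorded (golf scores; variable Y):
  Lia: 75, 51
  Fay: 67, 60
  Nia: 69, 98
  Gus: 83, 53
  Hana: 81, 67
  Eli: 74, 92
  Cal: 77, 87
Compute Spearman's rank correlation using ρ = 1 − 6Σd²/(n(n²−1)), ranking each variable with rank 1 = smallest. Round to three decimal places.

-0.357

Ranks of variable 1: 4, 1, 2, 7, 6, 3, 5
Ranks of variable 2: 1, 3, 7, 2, 4, 6, 5
d = r₁ − r₂: 3, -2, -5, 5, 2, -3, 0
d²: 9, 4, 25, 25, 4, 9, 0; Σd² = 76
ρ = 1 − 6·76/(7·48) = 1 − 456/336 = -0.357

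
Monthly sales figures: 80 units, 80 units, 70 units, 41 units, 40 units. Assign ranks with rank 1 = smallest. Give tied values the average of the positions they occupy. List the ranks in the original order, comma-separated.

Sorted (ascending): 40, 41, 70, 80, 80
The 2 values of 80 occupy positions 4–5 → average rank (4+5)/2 = 4.5.

4.5, 4.5, 3, 2, 1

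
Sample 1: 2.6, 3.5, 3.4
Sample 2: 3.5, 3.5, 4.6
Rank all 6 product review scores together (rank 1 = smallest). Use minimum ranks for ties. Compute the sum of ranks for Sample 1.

Sorted (ascending): 2.6, 3.4, 3.5, 3.5, 3.5, 4.6
The 3 values of 3.5 occupy positions 3–5 → each gets rank 3.
Sample 1 values → pooled ranks: 2.6→1, 3.5→3, 3.4→2
Rank sum = 1 + 3 + 2 = 6

6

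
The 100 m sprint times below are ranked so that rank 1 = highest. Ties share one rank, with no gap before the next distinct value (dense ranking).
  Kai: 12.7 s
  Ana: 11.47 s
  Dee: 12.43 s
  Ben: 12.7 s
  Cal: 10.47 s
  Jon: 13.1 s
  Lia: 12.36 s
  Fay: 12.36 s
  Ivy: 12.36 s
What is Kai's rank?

Sorted (descending): 13.1, 12.7, 12.7, 12.43, 12.36, 12.36, 12.36, 11.47, 10.47
The 2 values of 12.7 share dense rank 2.
The 3 values of 12.36 share dense rank 4.
Remaining distinct values take the next consecutive integers.
Kai has value 12.7 s → rank 2.

2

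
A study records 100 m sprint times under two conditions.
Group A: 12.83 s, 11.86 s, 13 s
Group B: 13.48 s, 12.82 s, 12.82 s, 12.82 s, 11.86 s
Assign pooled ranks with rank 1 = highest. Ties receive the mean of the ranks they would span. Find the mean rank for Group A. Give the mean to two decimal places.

4.17

Sorted (descending): 13.48, 13, 12.83, 12.82, 12.82, 12.82, 11.86, 11.86
The 3 values of 12.82 occupy positions 4–6 → average rank 5.
The 2 values of 11.86 occupy positions 7–8 → average rank (7+8)/2 = 7.5.
Group A values → pooled ranks: 12.83→3, 11.86→7.5, 13→2
Mean rank = (3 + 7.5 + 2) / 3 = 4.17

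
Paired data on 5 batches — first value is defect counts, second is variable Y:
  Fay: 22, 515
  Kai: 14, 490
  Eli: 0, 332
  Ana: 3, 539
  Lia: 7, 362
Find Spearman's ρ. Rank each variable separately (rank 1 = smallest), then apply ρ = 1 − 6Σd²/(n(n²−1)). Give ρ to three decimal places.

Ranks of variable 1: 5, 4, 1, 2, 3
Ranks of variable 2: 4, 3, 1, 5, 2
d = r₁ − r₂: 1, 1, 0, -3, 1
d²: 1, 1, 0, 9, 1; Σd² = 12
ρ = 1 − 6·12/(5·24) = 1 − 72/120 = 0.400

0.400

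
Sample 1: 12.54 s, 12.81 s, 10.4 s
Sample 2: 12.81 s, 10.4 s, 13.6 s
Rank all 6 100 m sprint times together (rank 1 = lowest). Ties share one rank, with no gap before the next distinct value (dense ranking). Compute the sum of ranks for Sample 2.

8

Sorted (ascending): 10.4, 10.4, 12.54, 12.81, 12.81, 13.6
The 2 values of 10.4 share dense rank 1.
The 2 values of 12.81 share dense rank 3.
Remaining distinct values take the next consecutive integers.
Sample 2 values → pooled ranks: 12.81→3, 10.4→1, 13.6→4
Rank sum = 3 + 1 + 4 = 8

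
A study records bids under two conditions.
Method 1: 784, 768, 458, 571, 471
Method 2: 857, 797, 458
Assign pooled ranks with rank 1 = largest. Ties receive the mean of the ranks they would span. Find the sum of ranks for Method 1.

25.5

Sorted (descending): 857, 797, 784, 768, 571, 471, 458, 458
The 2 values of 458 occupy positions 7–8 → average rank (7+8)/2 = 7.5.
Method 1 values → pooled ranks: 784→3, 768→4, 458→7.5, 571→5, 471→6
Rank sum = 3 + 4 + 7.5 + 5 + 6 = 25.5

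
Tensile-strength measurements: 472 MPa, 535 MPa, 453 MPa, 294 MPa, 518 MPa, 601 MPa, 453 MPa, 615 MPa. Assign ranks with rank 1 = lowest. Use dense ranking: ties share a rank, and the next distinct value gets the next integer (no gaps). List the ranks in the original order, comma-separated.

Sorted (ascending): 294, 453, 453, 472, 518, 535, 601, 615
The 2 values of 453 share dense rank 2.
Remaining distinct values take the next consecutive integers.

3, 5, 2, 1, 4, 6, 2, 7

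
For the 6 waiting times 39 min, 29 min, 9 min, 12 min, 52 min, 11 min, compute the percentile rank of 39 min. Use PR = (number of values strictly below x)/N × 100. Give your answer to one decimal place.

N = 6.
Strictly below 39: 4. Equal to 39: 1.
PR = 4/6 × 100 = 66.7

66.7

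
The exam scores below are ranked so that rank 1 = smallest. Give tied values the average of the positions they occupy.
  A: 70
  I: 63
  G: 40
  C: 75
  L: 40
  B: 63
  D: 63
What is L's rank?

1.5

Sorted (ascending): 40, 40, 63, 63, 63, 70, 75
The 2 values of 40 occupy positions 1–2 → average rank (1+2)/2 = 1.5.
The 3 values of 63 occupy positions 3–5 → average rank 4.
L has value 40 → rank 1.5.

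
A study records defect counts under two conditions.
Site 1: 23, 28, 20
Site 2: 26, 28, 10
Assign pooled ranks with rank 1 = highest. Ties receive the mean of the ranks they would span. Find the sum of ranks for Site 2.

Sorted (descending): 28, 28, 26, 23, 20, 10
The 2 values of 28 occupy positions 1–2 → average rank (1+2)/2 = 1.5.
Site 2 values → pooled ranks: 26→3, 28→1.5, 10→6
Rank sum = 3 + 1.5 + 6 = 10.5

10.5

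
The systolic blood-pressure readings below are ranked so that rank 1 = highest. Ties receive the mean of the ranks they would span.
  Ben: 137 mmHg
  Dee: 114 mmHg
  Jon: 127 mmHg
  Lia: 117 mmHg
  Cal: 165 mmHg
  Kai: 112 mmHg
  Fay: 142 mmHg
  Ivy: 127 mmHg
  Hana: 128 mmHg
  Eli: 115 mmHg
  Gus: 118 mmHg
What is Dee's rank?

10

Sorted (descending): 165, 142, 137, 128, 127, 127, 118, 117, 115, 114, 112
The 2 values of 127 occupy positions 5–6 → average rank (5+6)/2 = 5.5.
Dee has value 114 mmHg → rank 10.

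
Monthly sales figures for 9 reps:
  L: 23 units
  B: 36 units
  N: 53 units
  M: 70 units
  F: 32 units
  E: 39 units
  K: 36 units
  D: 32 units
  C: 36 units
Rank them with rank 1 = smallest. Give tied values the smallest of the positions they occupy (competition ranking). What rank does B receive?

4

Sorted (ascending): 23, 32, 32, 36, 36, 36, 39, 53, 70
The 2 values of 32 occupy positions 2–3 → each gets rank 2.
The 3 values of 36 occupy positions 4–6 → each gets rank 4.
B has value 36 units → rank 4.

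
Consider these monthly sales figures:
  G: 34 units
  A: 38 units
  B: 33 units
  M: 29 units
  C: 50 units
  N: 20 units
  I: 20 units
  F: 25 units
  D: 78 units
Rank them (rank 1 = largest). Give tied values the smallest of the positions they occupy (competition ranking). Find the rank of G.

4

Sorted (descending): 78, 50, 38, 34, 33, 29, 25, 20, 20
The 2 values of 20 occupy positions 8–9 → each gets rank 8.
G has value 34 units → rank 4.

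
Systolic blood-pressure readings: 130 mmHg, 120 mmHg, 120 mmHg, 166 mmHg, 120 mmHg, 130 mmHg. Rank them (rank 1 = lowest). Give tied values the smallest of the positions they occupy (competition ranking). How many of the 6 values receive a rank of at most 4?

5

Sorted (ascending): 120, 120, 120, 130, 130, 166
The 3 values of 120 occupy positions 1–3 → each gets rank 1.
The 2 values of 130 occupy positions 4–5 → each gets rank 4.
Ranks ≤ 4: {1, 1, 1, 4, 4} → 5 values.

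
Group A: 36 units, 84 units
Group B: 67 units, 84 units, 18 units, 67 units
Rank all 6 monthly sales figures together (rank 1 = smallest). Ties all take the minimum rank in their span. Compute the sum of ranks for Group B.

Sorted (ascending): 18, 36, 67, 67, 84, 84
The 2 values of 67 occupy positions 3–4 → each gets rank 3.
The 2 values of 84 occupy positions 5–6 → each gets rank 5.
Group B values → pooled ranks: 67→3, 84→5, 18→1, 67→3
Rank sum = 3 + 5 + 1 + 3 = 12

12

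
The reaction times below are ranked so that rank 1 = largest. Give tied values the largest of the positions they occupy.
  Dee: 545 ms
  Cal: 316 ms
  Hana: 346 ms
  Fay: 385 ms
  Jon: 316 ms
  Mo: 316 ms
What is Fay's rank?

Sorted (descending): 545, 385, 346, 316, 316, 316
The 3 values of 316 occupy positions 4–6 → each gets rank 6.
Fay has value 385 ms → rank 2.

2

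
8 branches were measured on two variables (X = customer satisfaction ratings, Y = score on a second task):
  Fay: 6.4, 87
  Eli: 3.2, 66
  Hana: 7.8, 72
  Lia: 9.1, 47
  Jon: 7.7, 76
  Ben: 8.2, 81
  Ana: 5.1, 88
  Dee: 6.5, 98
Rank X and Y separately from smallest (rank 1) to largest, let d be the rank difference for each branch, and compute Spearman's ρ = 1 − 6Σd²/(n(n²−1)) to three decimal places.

Ranks of variable 1: 3, 1, 6, 8, 5, 7, 2, 4
Ranks of variable 2: 6, 2, 3, 1, 4, 5, 7, 8
d = r₁ − r₂: -3, -1, 3, 7, 1, 2, -5, -4
d²: 9, 1, 9, 49, 1, 4, 25, 16; Σd² = 114
ρ = 1 − 6·114/(8·63) = 1 − 684/504 = -0.357

-0.357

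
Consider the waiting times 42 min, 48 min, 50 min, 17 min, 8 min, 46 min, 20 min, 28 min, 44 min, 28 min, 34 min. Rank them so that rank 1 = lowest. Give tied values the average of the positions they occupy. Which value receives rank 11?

Sorted (ascending): 8, 17, 20, 28, 28, 34, 42, 44, 46, 48, 50
The 2 values of 28 occupy positions 4–5 → average rank (4+5)/2 = 4.5.
Rank 11 → value 50.

50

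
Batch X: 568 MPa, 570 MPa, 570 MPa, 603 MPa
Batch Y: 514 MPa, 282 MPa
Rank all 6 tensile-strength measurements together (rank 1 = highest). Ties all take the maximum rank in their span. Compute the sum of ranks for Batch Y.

Sorted (descending): 603, 570, 570, 568, 514, 282
The 2 values of 570 occupy positions 2–3 → each gets rank 3.
Batch Y values → pooled ranks: 514→5, 282→6
Rank sum = 5 + 6 = 11

11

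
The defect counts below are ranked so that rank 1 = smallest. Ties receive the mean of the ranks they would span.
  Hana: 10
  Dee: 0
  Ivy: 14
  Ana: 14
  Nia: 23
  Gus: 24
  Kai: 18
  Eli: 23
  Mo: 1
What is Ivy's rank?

Sorted (ascending): 0, 1, 10, 14, 14, 18, 23, 23, 24
The 2 values of 14 occupy positions 4–5 → average rank (4+5)/2 = 4.5.
The 2 values of 23 occupy positions 7–8 → average rank (7+8)/2 = 7.5.
Ivy has value 14 → rank 4.5.

4.5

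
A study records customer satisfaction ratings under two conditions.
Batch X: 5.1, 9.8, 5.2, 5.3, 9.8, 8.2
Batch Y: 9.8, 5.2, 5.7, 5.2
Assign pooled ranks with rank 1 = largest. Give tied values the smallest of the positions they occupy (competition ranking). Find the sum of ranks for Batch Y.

Sorted (descending): 9.8, 9.8, 9.8, 8.2, 5.7, 5.3, 5.2, 5.2, 5.2, 5.1
The 3 values of 9.8 occupy positions 1–3 → each gets rank 1.
The 3 values of 5.2 occupy positions 7–9 → each gets rank 7.
Batch Y values → pooled ranks: 9.8→1, 5.2→7, 5.7→5, 5.2→7
Rank sum = 1 + 7 + 5 + 7 = 20

20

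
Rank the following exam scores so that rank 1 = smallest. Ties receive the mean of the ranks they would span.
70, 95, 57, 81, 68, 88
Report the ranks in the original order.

Sorted (ascending): 57, 68, 70, 81, 88, 95
No ties — each value takes its position as its rank.

3, 6, 1, 4, 2, 5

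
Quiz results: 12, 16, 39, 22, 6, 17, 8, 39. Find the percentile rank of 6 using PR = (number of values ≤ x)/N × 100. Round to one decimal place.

12.5

N = 8.
Strictly below 6: 0. Equal to 6: 1.
PR = 1/8 × 100 = 12.5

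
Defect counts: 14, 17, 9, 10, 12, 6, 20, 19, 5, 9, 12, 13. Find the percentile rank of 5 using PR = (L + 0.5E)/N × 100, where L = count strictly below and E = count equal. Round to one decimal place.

N = 12.
Strictly below 5: 0. Equal to 5: 1.
PR = (0 + 0.5·1)/12 × 100 = 4.2

4.2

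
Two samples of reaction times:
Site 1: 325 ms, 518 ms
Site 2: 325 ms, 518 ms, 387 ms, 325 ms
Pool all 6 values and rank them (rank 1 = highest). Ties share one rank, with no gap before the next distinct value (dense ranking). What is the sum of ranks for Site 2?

9

Sorted (descending): 518, 518, 387, 325, 325, 325
The 2 values of 518 share dense rank 1.
The 3 values of 325 share dense rank 3.
Remaining distinct values take the next consecutive integers.
Site 2 values → pooled ranks: 325→3, 518→1, 387→2, 325→3
Rank sum = 3 + 1 + 2 + 3 = 9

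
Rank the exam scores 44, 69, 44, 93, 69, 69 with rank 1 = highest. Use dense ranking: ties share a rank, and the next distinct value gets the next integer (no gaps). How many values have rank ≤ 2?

Sorted (descending): 93, 69, 69, 69, 44, 44
The 3 values of 69 share dense rank 2.
The 2 values of 44 share dense rank 3.
Remaining distinct values take the next consecutive integers.
Ranks ≤ 2: {1, 2, 2, 2} → 4 values.

4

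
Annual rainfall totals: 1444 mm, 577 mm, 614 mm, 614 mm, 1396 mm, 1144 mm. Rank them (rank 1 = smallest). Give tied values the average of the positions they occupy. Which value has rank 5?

Sorted (ascending): 577, 614, 614, 1144, 1396, 1444
The 2 values of 614 occupy positions 2–3 → average rank (2+3)/2 = 2.5.
Rank 5 → value 1396.

1396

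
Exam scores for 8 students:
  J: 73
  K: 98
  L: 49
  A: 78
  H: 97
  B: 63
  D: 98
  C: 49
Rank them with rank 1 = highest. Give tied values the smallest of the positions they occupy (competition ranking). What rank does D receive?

1

Sorted (descending): 98, 98, 97, 78, 73, 63, 49, 49
The 2 values of 98 occupy positions 1–2 → each gets rank 1.
The 2 values of 49 occupy positions 7–8 → each gets rank 7.
D has value 98 → rank 1.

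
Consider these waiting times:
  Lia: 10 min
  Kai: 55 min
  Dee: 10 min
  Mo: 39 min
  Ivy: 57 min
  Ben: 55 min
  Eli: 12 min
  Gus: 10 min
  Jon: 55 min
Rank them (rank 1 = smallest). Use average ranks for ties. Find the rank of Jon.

Sorted (ascending): 10, 10, 10, 12, 39, 55, 55, 55, 57
The 3 values of 10 occupy positions 1–3 → average rank 2.
The 3 values of 55 occupy positions 6–8 → average rank 7.
Jon has value 55 min → rank 7.

7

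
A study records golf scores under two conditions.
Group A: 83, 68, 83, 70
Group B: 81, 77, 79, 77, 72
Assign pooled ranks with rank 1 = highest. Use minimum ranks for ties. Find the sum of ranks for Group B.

Sorted (descending): 83, 83, 81, 79, 77, 77, 72, 70, 68
The 2 values of 83 occupy positions 1–2 → each gets rank 1.
The 2 values of 77 occupy positions 5–6 → each gets rank 5.
Group B values → pooled ranks: 81→3, 77→5, 79→4, 77→5, 72→7
Rank sum = 3 + 5 + 4 + 5 + 7 = 24

24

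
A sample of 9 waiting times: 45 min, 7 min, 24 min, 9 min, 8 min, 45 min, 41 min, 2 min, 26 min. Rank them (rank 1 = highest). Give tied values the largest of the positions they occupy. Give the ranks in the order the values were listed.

Sorted (descending): 45, 45, 41, 26, 24, 9, 8, 7, 2
The 2 values of 45 occupy positions 1–2 → each gets rank 2.

2, 8, 5, 6, 7, 2, 3, 9, 4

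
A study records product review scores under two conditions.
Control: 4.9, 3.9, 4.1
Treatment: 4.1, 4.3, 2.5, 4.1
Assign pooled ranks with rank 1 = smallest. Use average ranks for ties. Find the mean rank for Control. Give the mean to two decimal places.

Sorted (ascending): 2.5, 3.9, 4.1, 4.1, 4.1, 4.3, 4.9
The 3 values of 4.1 occupy positions 3–5 → average rank 4.
Control values → pooled ranks: 4.9→7, 3.9→2, 4.1→4
Mean rank = (7 + 2 + 4) / 3 = 4.33

4.33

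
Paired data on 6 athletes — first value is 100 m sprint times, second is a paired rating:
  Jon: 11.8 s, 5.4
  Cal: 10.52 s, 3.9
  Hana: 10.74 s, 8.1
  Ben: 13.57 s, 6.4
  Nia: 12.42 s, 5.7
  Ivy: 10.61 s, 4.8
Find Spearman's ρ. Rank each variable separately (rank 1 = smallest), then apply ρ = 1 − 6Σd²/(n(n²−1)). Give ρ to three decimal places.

Ranks of variable 1: 4, 1, 3, 6, 5, 2
Ranks of variable 2: 3, 1, 6, 5, 4, 2
d = r₁ − r₂: 1, 0, -3, 1, 1, 0
d²: 1, 0, 9, 1, 1, 0; Σd² = 12
ρ = 1 − 6·12/(6·35) = 1 − 72/210 = 0.657

0.657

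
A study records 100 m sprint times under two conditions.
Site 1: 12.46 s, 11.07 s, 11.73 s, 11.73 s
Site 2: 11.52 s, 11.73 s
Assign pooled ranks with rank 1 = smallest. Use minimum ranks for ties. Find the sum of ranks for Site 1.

Sorted (ascending): 11.07, 11.52, 11.73, 11.73, 11.73, 12.46
The 3 values of 11.73 occupy positions 3–5 → each gets rank 3.
Site 1 values → pooled ranks: 12.46→6, 11.07→1, 11.73→3, 11.73→3
Rank sum = 6 + 1 + 3 + 3 = 13

13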